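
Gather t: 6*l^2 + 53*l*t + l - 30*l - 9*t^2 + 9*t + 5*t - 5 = 6*l^2 - 29*l - 9*t^2 + t*(53*l + 14) - 5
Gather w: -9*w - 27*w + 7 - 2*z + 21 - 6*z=-36*w - 8*z + 28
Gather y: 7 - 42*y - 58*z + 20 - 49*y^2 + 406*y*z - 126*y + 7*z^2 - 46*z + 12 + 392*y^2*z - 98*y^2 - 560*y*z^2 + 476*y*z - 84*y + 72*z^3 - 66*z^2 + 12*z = y^2*(392*z - 147) + y*(-560*z^2 + 882*z - 252) + 72*z^3 - 59*z^2 - 92*z + 39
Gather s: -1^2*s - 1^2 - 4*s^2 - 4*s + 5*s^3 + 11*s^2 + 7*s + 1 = 5*s^3 + 7*s^2 + 2*s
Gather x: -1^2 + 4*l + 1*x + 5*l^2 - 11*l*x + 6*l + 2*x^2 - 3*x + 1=5*l^2 + 10*l + 2*x^2 + x*(-11*l - 2)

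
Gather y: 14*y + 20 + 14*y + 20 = 28*y + 40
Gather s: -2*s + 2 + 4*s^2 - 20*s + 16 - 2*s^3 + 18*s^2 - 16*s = -2*s^3 + 22*s^2 - 38*s + 18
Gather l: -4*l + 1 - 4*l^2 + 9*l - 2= -4*l^2 + 5*l - 1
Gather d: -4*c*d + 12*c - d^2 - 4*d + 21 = 12*c - d^2 + d*(-4*c - 4) + 21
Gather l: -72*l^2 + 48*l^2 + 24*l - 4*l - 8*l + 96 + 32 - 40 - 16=-24*l^2 + 12*l + 72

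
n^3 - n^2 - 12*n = n*(n - 4)*(n + 3)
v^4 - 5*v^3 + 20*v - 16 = (v - 4)*(v - 2)*(v - 1)*(v + 2)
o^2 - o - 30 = (o - 6)*(o + 5)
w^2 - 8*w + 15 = (w - 5)*(w - 3)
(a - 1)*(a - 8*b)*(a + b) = a^3 - 7*a^2*b - a^2 - 8*a*b^2 + 7*a*b + 8*b^2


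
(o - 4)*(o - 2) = o^2 - 6*o + 8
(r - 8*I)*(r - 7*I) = r^2 - 15*I*r - 56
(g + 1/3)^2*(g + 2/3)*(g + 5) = g^4 + 19*g^3/3 + 65*g^2/9 + 77*g/27 + 10/27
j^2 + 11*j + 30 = (j + 5)*(j + 6)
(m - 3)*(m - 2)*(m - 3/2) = m^3 - 13*m^2/2 + 27*m/2 - 9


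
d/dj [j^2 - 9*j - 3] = 2*j - 9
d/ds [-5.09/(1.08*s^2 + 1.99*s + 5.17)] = (10.9944*s + 10.1291)/(1.08*s^2 + 1.99*s + 5.17)^2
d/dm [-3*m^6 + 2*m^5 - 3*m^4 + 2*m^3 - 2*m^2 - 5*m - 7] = -18*m^5 + 10*m^4 - 12*m^3 + 6*m^2 - 4*m - 5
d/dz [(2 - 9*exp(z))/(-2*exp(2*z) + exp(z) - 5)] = (-(4*exp(z) - 1)*(9*exp(z) - 2) + 18*exp(2*z) - 9*exp(z) + 45)*exp(z)/(2*exp(2*z) - exp(z) + 5)^2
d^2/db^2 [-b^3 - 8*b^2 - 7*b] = -6*b - 16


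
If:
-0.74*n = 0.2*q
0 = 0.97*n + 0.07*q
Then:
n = 0.00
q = 0.00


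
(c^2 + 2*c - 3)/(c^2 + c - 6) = (c - 1)/(c - 2)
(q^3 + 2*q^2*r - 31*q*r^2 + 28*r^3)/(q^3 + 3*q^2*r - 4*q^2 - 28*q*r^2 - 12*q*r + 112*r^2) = (q - r)/(q - 4)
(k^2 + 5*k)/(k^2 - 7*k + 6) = k*(k + 5)/(k^2 - 7*k + 6)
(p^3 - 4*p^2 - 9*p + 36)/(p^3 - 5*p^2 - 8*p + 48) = (p - 3)/(p - 4)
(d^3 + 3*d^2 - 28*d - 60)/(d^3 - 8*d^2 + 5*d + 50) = (d + 6)/(d - 5)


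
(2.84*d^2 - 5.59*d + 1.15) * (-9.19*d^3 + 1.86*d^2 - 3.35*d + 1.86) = -26.0996*d^5 + 56.6545*d^4 - 30.4799*d^3 + 26.1479*d^2 - 14.2499*d + 2.139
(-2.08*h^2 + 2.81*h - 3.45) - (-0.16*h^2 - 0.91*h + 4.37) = -1.92*h^2 + 3.72*h - 7.82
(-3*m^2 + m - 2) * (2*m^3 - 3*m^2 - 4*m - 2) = -6*m^5 + 11*m^4 + 5*m^3 + 8*m^2 + 6*m + 4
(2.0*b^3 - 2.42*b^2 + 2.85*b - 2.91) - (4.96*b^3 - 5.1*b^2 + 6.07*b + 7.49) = -2.96*b^3 + 2.68*b^2 - 3.22*b - 10.4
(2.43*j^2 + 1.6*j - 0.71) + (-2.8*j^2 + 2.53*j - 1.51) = -0.37*j^2 + 4.13*j - 2.22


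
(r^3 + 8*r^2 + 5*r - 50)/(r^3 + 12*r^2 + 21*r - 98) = (r^2 + 10*r + 25)/(r^2 + 14*r + 49)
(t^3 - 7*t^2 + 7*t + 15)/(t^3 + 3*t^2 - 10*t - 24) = (t^2 - 4*t - 5)/(t^2 + 6*t + 8)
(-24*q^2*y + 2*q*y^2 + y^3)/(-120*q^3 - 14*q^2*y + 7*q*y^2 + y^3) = y/(5*q + y)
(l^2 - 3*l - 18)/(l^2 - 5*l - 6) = (l + 3)/(l + 1)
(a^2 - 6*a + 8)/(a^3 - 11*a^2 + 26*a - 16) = (a - 4)/(a^2 - 9*a + 8)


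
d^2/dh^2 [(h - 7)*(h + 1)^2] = 6*h - 10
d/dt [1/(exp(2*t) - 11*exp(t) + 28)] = (11 - 2*exp(t))*exp(t)/(exp(2*t) - 11*exp(t) + 28)^2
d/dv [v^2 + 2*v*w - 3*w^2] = 2*v + 2*w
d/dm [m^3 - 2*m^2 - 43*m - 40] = 3*m^2 - 4*m - 43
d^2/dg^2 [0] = 0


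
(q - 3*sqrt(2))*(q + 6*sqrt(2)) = q^2 + 3*sqrt(2)*q - 36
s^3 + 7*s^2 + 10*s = s*(s + 2)*(s + 5)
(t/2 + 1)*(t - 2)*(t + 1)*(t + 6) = t^4/2 + 7*t^3/2 + t^2 - 14*t - 12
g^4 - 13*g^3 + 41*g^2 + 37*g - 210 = (g - 7)*(g - 5)*(g - 3)*(g + 2)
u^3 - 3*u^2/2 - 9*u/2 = u*(u - 3)*(u + 3/2)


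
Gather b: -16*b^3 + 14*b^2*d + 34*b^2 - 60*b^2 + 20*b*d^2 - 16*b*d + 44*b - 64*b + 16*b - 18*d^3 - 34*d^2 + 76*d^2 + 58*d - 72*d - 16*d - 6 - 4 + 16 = -16*b^3 + b^2*(14*d - 26) + b*(20*d^2 - 16*d - 4) - 18*d^3 + 42*d^2 - 30*d + 6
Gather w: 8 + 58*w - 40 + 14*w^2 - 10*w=14*w^2 + 48*w - 32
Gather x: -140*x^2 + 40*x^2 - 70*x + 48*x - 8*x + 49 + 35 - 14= -100*x^2 - 30*x + 70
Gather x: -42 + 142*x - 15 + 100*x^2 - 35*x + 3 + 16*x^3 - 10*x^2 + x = 16*x^3 + 90*x^2 + 108*x - 54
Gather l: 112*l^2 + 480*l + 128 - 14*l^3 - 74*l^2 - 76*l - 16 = -14*l^3 + 38*l^2 + 404*l + 112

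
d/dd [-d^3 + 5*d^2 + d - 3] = -3*d^2 + 10*d + 1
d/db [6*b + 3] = 6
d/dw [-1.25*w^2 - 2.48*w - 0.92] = -2.5*w - 2.48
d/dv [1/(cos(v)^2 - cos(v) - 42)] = (2*cos(v) - 1)*sin(v)/(sin(v)^2 + cos(v) + 41)^2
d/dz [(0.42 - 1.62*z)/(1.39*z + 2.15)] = (-5.652852*z - 8.74362)/(1.39*z + 2.15)^3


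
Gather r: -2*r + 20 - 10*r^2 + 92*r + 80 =-10*r^2 + 90*r + 100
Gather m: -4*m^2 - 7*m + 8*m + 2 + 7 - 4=-4*m^2 + m + 5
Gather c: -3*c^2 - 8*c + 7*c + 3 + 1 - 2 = -3*c^2 - c + 2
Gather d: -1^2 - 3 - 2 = -6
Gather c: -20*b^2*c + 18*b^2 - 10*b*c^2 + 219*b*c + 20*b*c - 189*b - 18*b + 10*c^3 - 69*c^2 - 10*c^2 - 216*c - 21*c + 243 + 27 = 18*b^2 - 207*b + 10*c^3 + c^2*(-10*b - 79) + c*(-20*b^2 + 239*b - 237) + 270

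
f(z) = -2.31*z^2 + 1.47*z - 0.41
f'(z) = 1.47 - 4.62*z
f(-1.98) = -12.38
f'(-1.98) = 10.62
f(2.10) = -7.51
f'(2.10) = -8.23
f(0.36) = -0.18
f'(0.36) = -0.19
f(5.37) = -59.13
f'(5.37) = -23.34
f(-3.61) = -35.82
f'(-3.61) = 18.15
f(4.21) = -35.16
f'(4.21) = -17.98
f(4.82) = -46.99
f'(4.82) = -20.80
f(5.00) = -50.81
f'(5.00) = -21.63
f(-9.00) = -200.75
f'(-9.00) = 43.05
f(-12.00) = -350.69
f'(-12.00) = 56.91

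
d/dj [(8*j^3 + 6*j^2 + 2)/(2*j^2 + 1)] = 4*j*(4*j^3 + 6*j + 1)/(4*j^4 + 4*j^2 + 1)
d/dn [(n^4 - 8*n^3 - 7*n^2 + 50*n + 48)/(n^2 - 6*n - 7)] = 2*(n^3 - 15*n^2 + 63*n - 31)/(n^2 - 14*n + 49)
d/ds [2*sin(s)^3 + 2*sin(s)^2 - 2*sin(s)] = 2*(3*sin(s)^2 + 2*sin(s) - 1)*cos(s)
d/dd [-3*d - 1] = -3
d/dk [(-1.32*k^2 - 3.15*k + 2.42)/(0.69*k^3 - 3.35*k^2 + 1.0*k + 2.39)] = (0.9108*k^4 + 4.347*k^3 - 16.8819*k^2 + 9.9044*k - 9.9485)/(0.4761*k^6 - 4.623*k^5 + 12.6025*k^4 - 3.4018*k^3 - 15.013*k^2 + 4.78*k + 5.7121)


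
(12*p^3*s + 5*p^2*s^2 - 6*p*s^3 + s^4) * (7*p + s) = 84*p^4*s + 47*p^3*s^2 - 37*p^2*s^3 + p*s^4 + s^5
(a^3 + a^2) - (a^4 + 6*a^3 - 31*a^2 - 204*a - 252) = -a^4 - 5*a^3 + 32*a^2 + 204*a + 252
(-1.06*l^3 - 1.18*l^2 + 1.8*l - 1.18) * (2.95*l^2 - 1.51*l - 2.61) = -3.127*l^5 - 1.8804*l^4 + 9.8584*l^3 - 3.1192*l^2 - 2.9162*l + 3.0798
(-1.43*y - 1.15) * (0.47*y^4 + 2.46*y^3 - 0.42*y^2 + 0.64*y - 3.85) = -0.6721*y^5 - 4.0583*y^4 - 2.2284*y^3 - 0.4322*y^2 + 4.7695*y + 4.4275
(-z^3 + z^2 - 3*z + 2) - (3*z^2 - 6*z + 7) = -z^3 - 2*z^2 + 3*z - 5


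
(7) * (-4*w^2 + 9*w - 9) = -28*w^2 + 63*w - 63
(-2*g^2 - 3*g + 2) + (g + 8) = -2*g^2 - 2*g + 10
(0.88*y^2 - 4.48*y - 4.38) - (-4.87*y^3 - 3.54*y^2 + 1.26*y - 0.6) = 4.87*y^3 + 4.42*y^2 - 5.74*y - 3.78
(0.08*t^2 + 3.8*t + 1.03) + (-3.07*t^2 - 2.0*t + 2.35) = -2.99*t^2 + 1.8*t + 3.38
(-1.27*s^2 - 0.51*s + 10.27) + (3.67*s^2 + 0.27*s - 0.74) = 2.4*s^2 - 0.24*s + 9.53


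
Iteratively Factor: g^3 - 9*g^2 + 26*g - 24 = (g - 4)*(g^2 - 5*g + 6) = (g - 4)*(g - 2)*(g - 3)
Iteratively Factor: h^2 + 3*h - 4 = (h + 4)*(h - 1)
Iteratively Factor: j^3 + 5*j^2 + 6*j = (j)*(j^2 + 5*j + 6) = j*(j + 3)*(j + 2)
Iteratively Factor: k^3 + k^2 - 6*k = (k + 3)*(k^2 - 2*k) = (k - 2)*(k + 3)*(k)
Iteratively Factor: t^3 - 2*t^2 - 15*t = (t - 5)*(t^2 + 3*t) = (t - 5)*(t + 3)*(t)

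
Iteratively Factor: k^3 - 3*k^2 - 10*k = (k - 5)*(k^2 + 2*k) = (k - 5)*(k + 2)*(k)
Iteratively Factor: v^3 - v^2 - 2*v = (v - 2)*(v^2 + v) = (v - 2)*(v + 1)*(v)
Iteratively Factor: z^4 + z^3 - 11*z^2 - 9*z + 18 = (z + 2)*(z^3 - z^2 - 9*z + 9) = (z + 2)*(z + 3)*(z^2 - 4*z + 3) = (z - 1)*(z + 2)*(z + 3)*(z - 3)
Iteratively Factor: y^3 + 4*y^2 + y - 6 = (y + 2)*(y^2 + 2*y - 3) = (y - 1)*(y + 2)*(y + 3)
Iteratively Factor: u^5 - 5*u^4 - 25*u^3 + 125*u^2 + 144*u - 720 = (u - 3)*(u^4 - 2*u^3 - 31*u^2 + 32*u + 240) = (u - 4)*(u - 3)*(u^3 + 2*u^2 - 23*u - 60) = (u - 4)*(u - 3)*(u + 3)*(u^2 - u - 20) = (u - 4)*(u - 3)*(u + 3)*(u + 4)*(u - 5)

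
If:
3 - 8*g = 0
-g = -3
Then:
No Solution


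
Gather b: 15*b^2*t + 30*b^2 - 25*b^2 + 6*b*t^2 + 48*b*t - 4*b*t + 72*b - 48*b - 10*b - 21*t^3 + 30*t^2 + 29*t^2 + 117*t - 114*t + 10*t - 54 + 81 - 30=b^2*(15*t + 5) + b*(6*t^2 + 44*t + 14) - 21*t^3 + 59*t^2 + 13*t - 3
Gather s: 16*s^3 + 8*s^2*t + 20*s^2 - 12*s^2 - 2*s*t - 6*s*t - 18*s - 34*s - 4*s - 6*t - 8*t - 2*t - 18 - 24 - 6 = 16*s^3 + s^2*(8*t + 8) + s*(-8*t - 56) - 16*t - 48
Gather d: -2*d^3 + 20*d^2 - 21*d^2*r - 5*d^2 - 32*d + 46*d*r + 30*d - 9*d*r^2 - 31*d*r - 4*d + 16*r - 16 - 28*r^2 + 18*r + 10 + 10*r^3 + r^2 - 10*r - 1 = -2*d^3 + d^2*(15 - 21*r) + d*(-9*r^2 + 15*r - 6) + 10*r^3 - 27*r^2 + 24*r - 7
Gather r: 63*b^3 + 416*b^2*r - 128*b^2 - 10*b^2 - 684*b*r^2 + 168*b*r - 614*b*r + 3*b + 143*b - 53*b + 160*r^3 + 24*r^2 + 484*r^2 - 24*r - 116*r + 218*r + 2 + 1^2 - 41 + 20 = 63*b^3 - 138*b^2 + 93*b + 160*r^3 + r^2*(508 - 684*b) + r*(416*b^2 - 446*b + 78) - 18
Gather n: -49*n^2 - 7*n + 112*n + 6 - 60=-49*n^2 + 105*n - 54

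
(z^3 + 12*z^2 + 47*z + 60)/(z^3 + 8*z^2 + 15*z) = (z + 4)/z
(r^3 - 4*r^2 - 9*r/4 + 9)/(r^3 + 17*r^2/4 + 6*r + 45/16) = 4*(2*r^2 - 11*r + 12)/(8*r^2 + 22*r + 15)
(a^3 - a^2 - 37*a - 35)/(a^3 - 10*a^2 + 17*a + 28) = (a + 5)/(a - 4)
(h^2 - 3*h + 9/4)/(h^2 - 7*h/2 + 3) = (h - 3/2)/(h - 2)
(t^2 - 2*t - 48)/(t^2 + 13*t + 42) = (t - 8)/(t + 7)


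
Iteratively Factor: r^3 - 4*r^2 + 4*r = (r - 2)*(r^2 - 2*r) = r*(r - 2)*(r - 2)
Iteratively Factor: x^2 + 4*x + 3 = (x + 1)*(x + 3)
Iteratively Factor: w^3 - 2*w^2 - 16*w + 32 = (w + 4)*(w^2 - 6*w + 8) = (w - 4)*(w + 4)*(w - 2)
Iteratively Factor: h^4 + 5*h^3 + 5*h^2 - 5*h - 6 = (h + 2)*(h^3 + 3*h^2 - h - 3) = (h + 1)*(h + 2)*(h^2 + 2*h - 3) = (h - 1)*(h + 1)*(h + 2)*(h + 3)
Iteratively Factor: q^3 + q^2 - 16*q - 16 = (q + 4)*(q^2 - 3*q - 4) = (q - 4)*(q + 4)*(q + 1)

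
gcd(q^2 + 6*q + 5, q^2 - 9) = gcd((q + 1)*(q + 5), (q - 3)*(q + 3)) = 1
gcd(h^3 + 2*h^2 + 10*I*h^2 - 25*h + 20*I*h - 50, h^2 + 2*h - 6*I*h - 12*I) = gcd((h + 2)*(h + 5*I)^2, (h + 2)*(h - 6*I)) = h + 2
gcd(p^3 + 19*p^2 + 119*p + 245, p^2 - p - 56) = p + 7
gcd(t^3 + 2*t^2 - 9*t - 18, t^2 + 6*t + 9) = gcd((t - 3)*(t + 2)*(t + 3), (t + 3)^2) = t + 3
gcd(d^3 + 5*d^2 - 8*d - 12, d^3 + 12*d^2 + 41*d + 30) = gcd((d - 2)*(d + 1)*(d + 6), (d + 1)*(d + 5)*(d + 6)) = d^2 + 7*d + 6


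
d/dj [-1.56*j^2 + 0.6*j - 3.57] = 0.6 - 3.12*j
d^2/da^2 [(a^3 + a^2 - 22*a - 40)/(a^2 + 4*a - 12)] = 4*(a^3 - 114*a^2 - 420*a - 1016)/(a^6 + 12*a^5 + 12*a^4 - 224*a^3 - 144*a^2 + 1728*a - 1728)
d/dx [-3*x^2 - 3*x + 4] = -6*x - 3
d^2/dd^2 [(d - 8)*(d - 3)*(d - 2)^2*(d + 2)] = 20*d^3 - 156*d^2 + 252*d + 8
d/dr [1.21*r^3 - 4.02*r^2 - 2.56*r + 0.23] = 3.63*r^2 - 8.04*r - 2.56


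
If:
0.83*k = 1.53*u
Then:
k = 1.8433734939759*u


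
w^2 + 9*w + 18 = (w + 3)*(w + 6)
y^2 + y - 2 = (y - 1)*(y + 2)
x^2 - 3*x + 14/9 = (x - 7/3)*(x - 2/3)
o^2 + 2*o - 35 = (o - 5)*(o + 7)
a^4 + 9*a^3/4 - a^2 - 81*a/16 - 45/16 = (a - 3/2)*(a + 1)*(a + 5/4)*(a + 3/2)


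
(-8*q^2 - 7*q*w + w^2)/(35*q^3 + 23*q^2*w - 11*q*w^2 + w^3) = (-8*q + w)/(35*q^2 - 12*q*w + w^2)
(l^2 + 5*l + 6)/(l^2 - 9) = (l + 2)/(l - 3)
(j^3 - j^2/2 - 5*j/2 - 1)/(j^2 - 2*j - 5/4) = 2*(j^2 - j - 2)/(2*j - 5)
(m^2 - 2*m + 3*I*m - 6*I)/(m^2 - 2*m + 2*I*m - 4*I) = (m + 3*I)/(m + 2*I)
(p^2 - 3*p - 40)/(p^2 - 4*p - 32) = (p + 5)/(p + 4)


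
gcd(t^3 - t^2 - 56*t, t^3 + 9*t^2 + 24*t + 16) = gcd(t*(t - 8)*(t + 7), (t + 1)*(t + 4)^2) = 1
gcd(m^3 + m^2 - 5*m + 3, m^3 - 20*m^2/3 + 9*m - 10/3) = m - 1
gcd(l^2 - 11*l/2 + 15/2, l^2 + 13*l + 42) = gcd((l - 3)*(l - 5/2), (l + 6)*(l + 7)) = 1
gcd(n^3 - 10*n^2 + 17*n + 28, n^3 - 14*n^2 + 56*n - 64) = n - 4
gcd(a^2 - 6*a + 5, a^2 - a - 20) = a - 5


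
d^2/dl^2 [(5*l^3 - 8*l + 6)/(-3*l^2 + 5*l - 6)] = 2*(37*l^3 + 288*l^2 - 702*l + 198)/(27*l^6 - 135*l^5 + 387*l^4 - 665*l^3 + 774*l^2 - 540*l + 216)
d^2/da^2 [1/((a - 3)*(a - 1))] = 2*((a - 3)^2 + (a - 3)*(a - 1) + (a - 1)^2)/((a - 3)^3*(a - 1)^3)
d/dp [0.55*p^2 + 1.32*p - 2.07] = 1.1*p + 1.32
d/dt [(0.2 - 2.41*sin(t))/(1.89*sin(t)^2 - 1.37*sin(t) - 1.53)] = (4.5549*sin(t)^2 - 0.756*sin(t) + 3.9613)*cos(t)/(3.5721*sin(t)^4 - 5.1786*sin(t)^3 - 3.9065*sin(t)^2 + 4.1922*sin(t) + 2.3409)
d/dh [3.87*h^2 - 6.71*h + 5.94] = 7.74*h - 6.71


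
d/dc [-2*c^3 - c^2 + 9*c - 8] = -6*c^2 - 2*c + 9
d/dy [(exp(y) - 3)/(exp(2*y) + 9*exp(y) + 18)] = (-(exp(y) - 3)*(2*exp(y) + 9) + exp(2*y) + 9*exp(y) + 18)*exp(y)/(exp(2*y) + 9*exp(y) + 18)^2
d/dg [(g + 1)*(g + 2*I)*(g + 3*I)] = 3*g^2 + g*(2 + 10*I) - 6 + 5*I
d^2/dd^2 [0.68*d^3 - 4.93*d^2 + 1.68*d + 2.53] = 4.08*d - 9.86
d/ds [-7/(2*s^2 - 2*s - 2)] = 7*(2*s - 1)/(2*(-s^2 + s + 1)^2)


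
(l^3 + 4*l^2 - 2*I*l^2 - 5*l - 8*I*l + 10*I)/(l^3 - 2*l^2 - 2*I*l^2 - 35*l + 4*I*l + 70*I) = (l - 1)/(l - 7)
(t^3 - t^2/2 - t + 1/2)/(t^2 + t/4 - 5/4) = 2*(2*t^2 + t - 1)/(4*t + 5)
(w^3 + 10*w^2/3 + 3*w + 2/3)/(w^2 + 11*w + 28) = (3*w^3 + 10*w^2 + 9*w + 2)/(3*(w^2 + 11*w + 28))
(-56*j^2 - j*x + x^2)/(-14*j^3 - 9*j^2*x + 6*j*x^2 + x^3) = (-8*j + x)/(-2*j^2 - j*x + x^2)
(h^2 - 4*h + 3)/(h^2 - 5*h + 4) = (h - 3)/(h - 4)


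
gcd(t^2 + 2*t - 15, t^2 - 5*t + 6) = t - 3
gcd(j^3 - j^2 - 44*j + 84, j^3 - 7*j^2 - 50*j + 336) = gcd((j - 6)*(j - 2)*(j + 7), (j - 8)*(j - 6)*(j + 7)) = j^2 + j - 42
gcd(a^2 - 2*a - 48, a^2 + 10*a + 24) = a + 6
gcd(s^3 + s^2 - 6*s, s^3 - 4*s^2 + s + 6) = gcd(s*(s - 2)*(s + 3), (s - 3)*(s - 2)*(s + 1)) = s - 2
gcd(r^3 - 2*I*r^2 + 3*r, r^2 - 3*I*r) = r^2 - 3*I*r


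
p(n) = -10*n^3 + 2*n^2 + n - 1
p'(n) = -30*n^2 + 4*n + 1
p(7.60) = -4267.64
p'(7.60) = -1701.40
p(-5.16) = 1420.97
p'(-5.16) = -818.41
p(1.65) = -38.83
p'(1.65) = -74.08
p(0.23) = -0.79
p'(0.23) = 0.33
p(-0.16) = -1.07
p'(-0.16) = -0.41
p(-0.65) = 1.94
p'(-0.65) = -14.28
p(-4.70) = 1076.71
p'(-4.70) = -680.50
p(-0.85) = 5.74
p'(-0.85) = -24.08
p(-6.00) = 2225.00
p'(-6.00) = -1103.00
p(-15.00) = 34184.00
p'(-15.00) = -6809.00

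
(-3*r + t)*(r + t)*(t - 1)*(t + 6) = -3*r^2*t^2 - 15*r^2*t + 18*r^2 - 2*r*t^3 - 10*r*t^2 + 12*r*t + t^4 + 5*t^3 - 6*t^2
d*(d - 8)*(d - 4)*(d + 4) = d^4 - 8*d^3 - 16*d^2 + 128*d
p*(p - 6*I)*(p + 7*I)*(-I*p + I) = -I*p^4 + p^3 + I*p^3 - p^2 - 42*I*p^2 + 42*I*p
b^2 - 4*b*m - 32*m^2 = (b - 8*m)*(b + 4*m)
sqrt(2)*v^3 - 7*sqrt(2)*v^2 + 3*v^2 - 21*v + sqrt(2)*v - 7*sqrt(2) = (v - 7)*(v + sqrt(2))*(sqrt(2)*v + 1)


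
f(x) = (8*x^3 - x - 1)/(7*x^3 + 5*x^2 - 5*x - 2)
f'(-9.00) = 0.01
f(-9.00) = 1.25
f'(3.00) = 0.03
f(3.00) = 0.98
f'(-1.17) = 508.65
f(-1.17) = 24.46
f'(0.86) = -8.99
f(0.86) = 1.74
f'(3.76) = 0.02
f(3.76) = 1.00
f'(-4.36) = 0.09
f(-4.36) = 1.42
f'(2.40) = 0.02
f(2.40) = 0.96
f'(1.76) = -0.02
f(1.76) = 0.95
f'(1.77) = -0.01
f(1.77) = 0.95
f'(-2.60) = 0.46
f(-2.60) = 1.78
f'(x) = (24*x^2 - 1)/(7*x^3 + 5*x^2 - 5*x - 2) + (-21*x^2 - 10*x + 5)*(8*x^3 - x - 1)/(7*x^3 + 5*x^2 - 5*x - 2)^2 = (40*x^4 - 66*x^3 - 22*x^2 + 10*x - 3)/(49*x^6 + 70*x^5 - 45*x^4 - 78*x^3 + 5*x^2 + 20*x + 4)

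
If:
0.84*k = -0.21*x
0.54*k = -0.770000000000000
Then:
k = -1.43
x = 5.70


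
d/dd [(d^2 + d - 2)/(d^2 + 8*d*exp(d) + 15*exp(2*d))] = ((2*d + 1)*(d^2 + 8*d*exp(d) + 15*exp(2*d)) - 2*(d^2 + d - 2)*(4*d*exp(d) + d + 15*exp(2*d) + 4*exp(d)))/(d^2 + 8*d*exp(d) + 15*exp(2*d))^2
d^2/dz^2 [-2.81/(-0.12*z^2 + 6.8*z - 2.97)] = (-0.080928*z^2 + 4.58592*z + 2.81*(0.24*z - 6.8)*(0.48*z - 13.6) - 2.002968)/(0.12*z^2 - 6.8*z + 2.97)^3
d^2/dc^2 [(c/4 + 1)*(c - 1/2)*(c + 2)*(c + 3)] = 3*c^2 + 51*c/4 + 43/4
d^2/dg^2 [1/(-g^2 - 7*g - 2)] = 2*(g^2 + 7*g - (2*g + 7)^2 + 2)/(g^2 + 7*g + 2)^3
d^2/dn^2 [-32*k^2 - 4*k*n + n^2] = 2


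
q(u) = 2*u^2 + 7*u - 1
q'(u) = 4*u + 7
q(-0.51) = -4.05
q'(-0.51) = 4.96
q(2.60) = 30.72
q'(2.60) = 17.40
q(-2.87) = -4.62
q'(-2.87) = -4.48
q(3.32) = 44.28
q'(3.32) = 20.28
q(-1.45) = -6.94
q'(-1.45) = 1.20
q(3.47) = 47.37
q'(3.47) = 20.88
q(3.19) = 41.68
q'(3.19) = 19.76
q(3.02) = 38.38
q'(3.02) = 19.08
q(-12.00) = 203.00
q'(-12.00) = -41.00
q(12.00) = 371.00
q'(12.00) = 55.00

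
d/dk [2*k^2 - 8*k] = 4*k - 8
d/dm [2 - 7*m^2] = -14*m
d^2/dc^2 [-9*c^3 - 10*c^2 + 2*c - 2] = -54*c - 20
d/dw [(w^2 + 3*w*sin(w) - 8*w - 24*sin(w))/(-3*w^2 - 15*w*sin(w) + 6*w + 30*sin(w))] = 2*(w^3*cos(w) - w^2*sin(w) - 10*w^2*cos(w) - 3*w^2 - 14*w*sin(w) + 16*w*cos(w) - 45*sin(w)^2 - 16*sin(w))/(3*(w - 2)^2*(w + 5*sin(w))^2)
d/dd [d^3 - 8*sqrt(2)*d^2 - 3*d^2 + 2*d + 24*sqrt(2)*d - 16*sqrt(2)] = 3*d^2 - 16*sqrt(2)*d - 6*d + 2 + 24*sqrt(2)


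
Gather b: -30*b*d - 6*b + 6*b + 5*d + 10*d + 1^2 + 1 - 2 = -30*b*d + 15*d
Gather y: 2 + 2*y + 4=2*y + 6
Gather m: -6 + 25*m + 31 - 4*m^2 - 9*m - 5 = -4*m^2 + 16*m + 20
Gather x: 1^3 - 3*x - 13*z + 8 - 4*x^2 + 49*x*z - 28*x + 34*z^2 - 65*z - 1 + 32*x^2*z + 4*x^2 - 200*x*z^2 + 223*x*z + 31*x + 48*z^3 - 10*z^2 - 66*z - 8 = 32*x^2*z + x*(-200*z^2 + 272*z) + 48*z^3 + 24*z^2 - 144*z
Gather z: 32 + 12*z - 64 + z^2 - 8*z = z^2 + 4*z - 32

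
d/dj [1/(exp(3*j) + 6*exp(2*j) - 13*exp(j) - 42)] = (-3*exp(2*j) - 12*exp(j) + 13)*exp(j)/(exp(3*j) + 6*exp(2*j) - 13*exp(j) - 42)^2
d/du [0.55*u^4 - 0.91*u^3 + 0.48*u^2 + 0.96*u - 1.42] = 2.2*u^3 - 2.73*u^2 + 0.96*u + 0.96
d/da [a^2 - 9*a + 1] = 2*a - 9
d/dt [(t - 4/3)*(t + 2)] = 2*t + 2/3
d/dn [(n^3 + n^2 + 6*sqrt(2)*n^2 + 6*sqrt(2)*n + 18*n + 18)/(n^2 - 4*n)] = (n^4 - 8*n^3 - 30*sqrt(2)*n^2 - 22*n^2 - 36*n + 72)/(n^2*(n^2 - 8*n + 16))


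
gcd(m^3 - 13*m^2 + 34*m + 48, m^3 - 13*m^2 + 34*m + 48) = m^3 - 13*m^2 + 34*m + 48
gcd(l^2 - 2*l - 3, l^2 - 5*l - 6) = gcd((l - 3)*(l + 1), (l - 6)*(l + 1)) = l + 1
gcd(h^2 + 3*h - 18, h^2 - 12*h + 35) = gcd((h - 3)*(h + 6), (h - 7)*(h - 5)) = 1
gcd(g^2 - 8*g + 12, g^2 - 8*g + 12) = g^2 - 8*g + 12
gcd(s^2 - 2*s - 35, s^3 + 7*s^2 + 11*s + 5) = s + 5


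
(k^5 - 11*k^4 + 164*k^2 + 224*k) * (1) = k^5 - 11*k^4 + 164*k^2 + 224*k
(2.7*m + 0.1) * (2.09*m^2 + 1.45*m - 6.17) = 5.643*m^3 + 4.124*m^2 - 16.514*m - 0.617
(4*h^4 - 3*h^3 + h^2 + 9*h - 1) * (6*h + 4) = 24*h^5 - 2*h^4 - 6*h^3 + 58*h^2 + 30*h - 4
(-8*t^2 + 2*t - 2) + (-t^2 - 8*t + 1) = -9*t^2 - 6*t - 1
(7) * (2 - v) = 14 - 7*v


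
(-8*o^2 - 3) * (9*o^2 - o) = -72*o^4 + 8*o^3 - 27*o^2 + 3*o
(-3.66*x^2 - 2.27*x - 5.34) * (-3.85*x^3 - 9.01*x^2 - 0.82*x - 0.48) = 14.091*x^5 + 41.7161*x^4 + 44.0129*x^3 + 51.7316*x^2 + 5.4684*x + 2.5632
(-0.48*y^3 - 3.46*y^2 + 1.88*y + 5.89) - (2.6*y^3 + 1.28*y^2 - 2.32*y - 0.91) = -3.08*y^3 - 4.74*y^2 + 4.2*y + 6.8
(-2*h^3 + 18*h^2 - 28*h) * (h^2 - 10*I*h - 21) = -2*h^5 + 18*h^4 + 20*I*h^4 + 14*h^3 - 180*I*h^3 - 378*h^2 + 280*I*h^2 + 588*h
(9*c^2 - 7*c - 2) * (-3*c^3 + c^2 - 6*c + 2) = -27*c^5 + 30*c^4 - 55*c^3 + 58*c^2 - 2*c - 4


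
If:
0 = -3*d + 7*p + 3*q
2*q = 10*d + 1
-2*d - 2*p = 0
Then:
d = -3/10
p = 3/10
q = -1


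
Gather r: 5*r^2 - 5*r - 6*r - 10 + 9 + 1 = 5*r^2 - 11*r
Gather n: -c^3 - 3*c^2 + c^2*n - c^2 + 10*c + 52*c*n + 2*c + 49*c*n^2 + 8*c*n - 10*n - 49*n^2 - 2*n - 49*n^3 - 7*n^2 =-c^3 - 4*c^2 + 12*c - 49*n^3 + n^2*(49*c - 56) + n*(c^2 + 60*c - 12)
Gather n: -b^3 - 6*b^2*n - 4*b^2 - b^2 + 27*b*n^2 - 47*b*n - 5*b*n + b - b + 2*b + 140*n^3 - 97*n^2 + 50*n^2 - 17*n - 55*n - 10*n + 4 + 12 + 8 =-b^3 - 5*b^2 + 2*b + 140*n^3 + n^2*(27*b - 47) + n*(-6*b^2 - 52*b - 82) + 24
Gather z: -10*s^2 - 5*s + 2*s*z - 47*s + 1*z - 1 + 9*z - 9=-10*s^2 - 52*s + z*(2*s + 10) - 10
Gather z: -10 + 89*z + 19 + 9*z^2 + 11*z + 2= 9*z^2 + 100*z + 11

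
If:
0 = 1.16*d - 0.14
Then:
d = 0.12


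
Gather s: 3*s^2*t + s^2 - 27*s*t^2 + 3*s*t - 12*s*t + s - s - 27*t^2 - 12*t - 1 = s^2*(3*t + 1) + s*(-27*t^2 - 9*t) - 27*t^2 - 12*t - 1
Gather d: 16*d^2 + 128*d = 16*d^2 + 128*d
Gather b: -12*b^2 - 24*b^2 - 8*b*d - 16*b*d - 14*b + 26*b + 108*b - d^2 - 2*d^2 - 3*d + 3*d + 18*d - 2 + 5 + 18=-36*b^2 + b*(120 - 24*d) - 3*d^2 + 18*d + 21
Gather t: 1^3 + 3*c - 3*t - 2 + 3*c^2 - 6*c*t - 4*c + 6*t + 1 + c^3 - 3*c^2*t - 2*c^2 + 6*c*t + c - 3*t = c^3 - 3*c^2*t + c^2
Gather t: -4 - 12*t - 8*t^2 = -8*t^2 - 12*t - 4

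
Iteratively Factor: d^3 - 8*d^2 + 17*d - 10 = (d - 2)*(d^2 - 6*d + 5) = (d - 2)*(d - 1)*(d - 5)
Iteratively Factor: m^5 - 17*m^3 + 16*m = (m - 4)*(m^4 + 4*m^3 - m^2 - 4*m) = m*(m - 4)*(m^3 + 4*m^2 - m - 4) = m*(m - 4)*(m - 1)*(m^2 + 5*m + 4) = m*(m - 4)*(m - 1)*(m + 1)*(m + 4)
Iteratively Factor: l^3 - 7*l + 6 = (l - 2)*(l^2 + 2*l - 3) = (l - 2)*(l - 1)*(l + 3)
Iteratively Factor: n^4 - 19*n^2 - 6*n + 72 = (n + 3)*(n^3 - 3*n^2 - 10*n + 24) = (n + 3)^2*(n^2 - 6*n + 8) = (n - 2)*(n + 3)^2*(n - 4)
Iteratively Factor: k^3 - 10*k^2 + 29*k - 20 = (k - 1)*(k^2 - 9*k + 20) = (k - 5)*(k - 1)*(k - 4)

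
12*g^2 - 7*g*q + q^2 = (-4*g + q)*(-3*g + q)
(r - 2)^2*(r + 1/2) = r^3 - 7*r^2/2 + 2*r + 2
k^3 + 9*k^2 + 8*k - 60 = (k - 2)*(k + 5)*(k + 6)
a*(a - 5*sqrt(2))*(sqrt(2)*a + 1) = sqrt(2)*a^3 - 9*a^2 - 5*sqrt(2)*a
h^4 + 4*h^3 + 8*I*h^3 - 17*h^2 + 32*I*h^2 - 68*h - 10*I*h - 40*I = (h + 4)*(h + I)*(h + 2*I)*(h + 5*I)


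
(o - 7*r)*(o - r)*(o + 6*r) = o^3 - 2*o^2*r - 41*o*r^2 + 42*r^3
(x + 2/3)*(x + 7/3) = x^2 + 3*x + 14/9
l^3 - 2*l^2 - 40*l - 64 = (l - 8)*(l + 2)*(l + 4)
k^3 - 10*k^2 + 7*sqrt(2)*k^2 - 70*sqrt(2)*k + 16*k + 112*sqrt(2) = (k - 8)*(k - 2)*(k + 7*sqrt(2))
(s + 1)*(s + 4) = s^2 + 5*s + 4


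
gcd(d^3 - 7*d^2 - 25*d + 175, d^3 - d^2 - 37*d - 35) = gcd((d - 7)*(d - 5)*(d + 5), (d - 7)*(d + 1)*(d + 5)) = d^2 - 2*d - 35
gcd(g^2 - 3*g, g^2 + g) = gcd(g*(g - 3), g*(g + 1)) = g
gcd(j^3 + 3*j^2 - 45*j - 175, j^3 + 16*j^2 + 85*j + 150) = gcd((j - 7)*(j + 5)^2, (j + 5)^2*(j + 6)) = j^2 + 10*j + 25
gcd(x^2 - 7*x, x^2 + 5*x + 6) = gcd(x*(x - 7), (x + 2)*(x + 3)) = 1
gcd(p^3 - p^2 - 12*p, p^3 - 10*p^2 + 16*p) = p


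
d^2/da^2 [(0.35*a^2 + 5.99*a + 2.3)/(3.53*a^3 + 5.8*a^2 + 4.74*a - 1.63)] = (8.72263000000001*a^6 + 447.844746*a^5 + 1044.61878*a^4 + 964.948354*a^3 + 1128.580092*a^2 + 798.57018*a + 241.259066)/(43.986977*a^9 + 216.81966*a^8 + 533.441598*a^7 + 716.458759*a^6 + 516.056964*a^5 + 62.795724*a^4 - 134.238765*a^3 - 63.636504*a^2 + 37.781118*a - 4.330747)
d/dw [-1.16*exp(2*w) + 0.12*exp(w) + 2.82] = (0.12 - 2.32*exp(w))*exp(w)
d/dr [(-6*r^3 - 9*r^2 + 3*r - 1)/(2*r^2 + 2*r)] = (-3*r^4 - 6*r^3 - 6*r^2 + r + 1/2)/(r^2*(r^2 + 2*r + 1))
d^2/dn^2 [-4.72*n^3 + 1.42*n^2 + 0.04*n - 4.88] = 2.84 - 28.32*n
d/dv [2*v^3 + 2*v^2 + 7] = 2*v*(3*v + 2)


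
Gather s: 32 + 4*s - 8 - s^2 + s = -s^2 + 5*s + 24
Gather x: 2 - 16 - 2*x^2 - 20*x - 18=-2*x^2 - 20*x - 32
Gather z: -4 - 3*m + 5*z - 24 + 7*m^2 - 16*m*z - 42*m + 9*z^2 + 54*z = 7*m^2 - 45*m + 9*z^2 + z*(59 - 16*m) - 28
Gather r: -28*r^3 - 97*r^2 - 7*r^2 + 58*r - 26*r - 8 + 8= -28*r^3 - 104*r^2 + 32*r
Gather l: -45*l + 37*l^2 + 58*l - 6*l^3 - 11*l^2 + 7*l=-6*l^3 + 26*l^2 + 20*l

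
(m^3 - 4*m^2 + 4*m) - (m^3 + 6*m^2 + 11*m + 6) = -10*m^2 - 7*m - 6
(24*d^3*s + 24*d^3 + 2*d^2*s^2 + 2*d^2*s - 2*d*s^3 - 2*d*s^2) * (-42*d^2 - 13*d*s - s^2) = -1008*d^5*s - 1008*d^5 - 396*d^4*s^2 - 396*d^4*s + 34*d^3*s^3 + 34*d^3*s^2 + 24*d^2*s^4 + 24*d^2*s^3 + 2*d*s^5 + 2*d*s^4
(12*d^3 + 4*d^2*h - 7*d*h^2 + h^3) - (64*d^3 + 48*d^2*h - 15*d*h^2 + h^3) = -52*d^3 - 44*d^2*h + 8*d*h^2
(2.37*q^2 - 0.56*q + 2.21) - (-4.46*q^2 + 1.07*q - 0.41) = 6.83*q^2 - 1.63*q + 2.62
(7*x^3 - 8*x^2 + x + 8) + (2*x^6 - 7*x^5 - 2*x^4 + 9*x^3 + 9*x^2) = 2*x^6 - 7*x^5 - 2*x^4 + 16*x^3 + x^2 + x + 8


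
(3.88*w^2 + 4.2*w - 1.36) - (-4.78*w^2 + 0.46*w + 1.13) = 8.66*w^2 + 3.74*w - 2.49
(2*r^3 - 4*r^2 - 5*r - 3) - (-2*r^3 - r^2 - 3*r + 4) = 4*r^3 - 3*r^2 - 2*r - 7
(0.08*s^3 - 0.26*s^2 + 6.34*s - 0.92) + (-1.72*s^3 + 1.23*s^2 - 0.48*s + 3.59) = -1.64*s^3 + 0.97*s^2 + 5.86*s + 2.67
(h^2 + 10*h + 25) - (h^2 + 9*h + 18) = h + 7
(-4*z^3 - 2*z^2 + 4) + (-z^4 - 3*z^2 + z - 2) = -z^4 - 4*z^3 - 5*z^2 + z + 2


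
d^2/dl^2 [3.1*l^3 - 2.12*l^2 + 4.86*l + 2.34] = 18.6*l - 4.24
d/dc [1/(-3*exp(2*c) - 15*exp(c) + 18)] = (2*exp(c) + 5)*exp(c)/(3*(exp(2*c) + 5*exp(c) - 6)^2)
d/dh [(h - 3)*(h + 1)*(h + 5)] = 3*h^2 + 6*h - 13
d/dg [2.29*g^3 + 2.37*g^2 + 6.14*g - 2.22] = 6.87*g^2 + 4.74*g + 6.14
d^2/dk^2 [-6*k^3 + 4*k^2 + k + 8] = 8 - 36*k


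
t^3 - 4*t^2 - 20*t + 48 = (t - 6)*(t - 2)*(t + 4)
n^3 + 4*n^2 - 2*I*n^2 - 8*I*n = n*(n + 4)*(n - 2*I)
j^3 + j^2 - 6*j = j*(j - 2)*(j + 3)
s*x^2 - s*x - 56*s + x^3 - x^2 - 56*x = (s + x)*(x - 8)*(x + 7)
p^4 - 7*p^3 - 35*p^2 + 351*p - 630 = (p - 6)*(p - 5)*(p - 3)*(p + 7)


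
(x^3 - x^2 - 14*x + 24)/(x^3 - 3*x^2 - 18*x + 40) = (x - 3)/(x - 5)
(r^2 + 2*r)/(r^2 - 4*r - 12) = r/(r - 6)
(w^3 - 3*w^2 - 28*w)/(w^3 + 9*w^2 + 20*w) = (w - 7)/(w + 5)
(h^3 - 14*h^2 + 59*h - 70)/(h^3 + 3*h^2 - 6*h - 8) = (h^2 - 12*h + 35)/(h^2 + 5*h + 4)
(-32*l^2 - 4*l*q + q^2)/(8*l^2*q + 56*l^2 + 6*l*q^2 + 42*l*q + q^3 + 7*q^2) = (-8*l + q)/(2*l*q + 14*l + q^2 + 7*q)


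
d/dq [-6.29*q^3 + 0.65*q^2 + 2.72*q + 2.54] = -18.87*q^2 + 1.3*q + 2.72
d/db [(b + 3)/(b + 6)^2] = -b/(b + 6)^3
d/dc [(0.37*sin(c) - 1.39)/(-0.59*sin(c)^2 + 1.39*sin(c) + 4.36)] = (0.2183*sin(c)^2 - 1.6402*sin(c) + 3.5453)*cos(c)/(0.3481*sin(c)^4 - 1.6402*sin(c)^3 - 3.2127*sin(c)^2 + 12.1208*sin(c) + 19.0096)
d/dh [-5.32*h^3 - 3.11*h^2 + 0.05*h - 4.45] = -15.96*h^2 - 6.22*h + 0.05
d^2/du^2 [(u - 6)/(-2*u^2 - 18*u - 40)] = (-(u - 6)*(2*u + 9)^2 + 3*(u + 1)*(u^2 + 9*u + 20))/(u^2 + 9*u + 20)^3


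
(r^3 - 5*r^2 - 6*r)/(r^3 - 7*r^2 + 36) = r*(r + 1)/(r^2 - r - 6)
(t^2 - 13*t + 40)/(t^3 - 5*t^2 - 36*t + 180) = (t - 8)/(t^2 - 36)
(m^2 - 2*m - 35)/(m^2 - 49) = (m + 5)/(m + 7)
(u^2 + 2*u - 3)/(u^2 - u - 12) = (u - 1)/(u - 4)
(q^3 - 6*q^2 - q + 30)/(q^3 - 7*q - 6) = (q - 5)/(q + 1)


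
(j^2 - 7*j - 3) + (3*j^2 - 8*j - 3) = 4*j^2 - 15*j - 6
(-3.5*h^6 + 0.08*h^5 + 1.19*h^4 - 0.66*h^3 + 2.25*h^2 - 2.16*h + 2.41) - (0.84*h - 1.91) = -3.5*h^6 + 0.08*h^5 + 1.19*h^4 - 0.66*h^3 + 2.25*h^2 - 3.0*h + 4.32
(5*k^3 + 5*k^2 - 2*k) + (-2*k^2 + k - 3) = 5*k^3 + 3*k^2 - k - 3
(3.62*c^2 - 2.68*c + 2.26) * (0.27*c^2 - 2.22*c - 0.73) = 0.9774*c^4 - 8.76*c^3 + 3.9172*c^2 - 3.0608*c - 1.6498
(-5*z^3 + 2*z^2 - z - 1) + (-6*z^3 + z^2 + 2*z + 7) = -11*z^3 + 3*z^2 + z + 6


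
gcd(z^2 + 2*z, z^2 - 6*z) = z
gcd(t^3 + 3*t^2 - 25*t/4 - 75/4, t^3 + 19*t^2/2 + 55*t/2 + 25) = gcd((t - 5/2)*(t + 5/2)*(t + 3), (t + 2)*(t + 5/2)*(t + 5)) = t + 5/2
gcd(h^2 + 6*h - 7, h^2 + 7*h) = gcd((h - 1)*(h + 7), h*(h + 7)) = h + 7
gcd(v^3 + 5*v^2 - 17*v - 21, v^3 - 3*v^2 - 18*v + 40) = 1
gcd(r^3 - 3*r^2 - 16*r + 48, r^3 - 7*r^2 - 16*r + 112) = r^2 - 16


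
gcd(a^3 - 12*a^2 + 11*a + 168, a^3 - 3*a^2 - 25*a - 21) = a^2 - 4*a - 21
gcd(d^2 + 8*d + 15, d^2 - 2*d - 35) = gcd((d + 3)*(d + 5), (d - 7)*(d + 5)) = d + 5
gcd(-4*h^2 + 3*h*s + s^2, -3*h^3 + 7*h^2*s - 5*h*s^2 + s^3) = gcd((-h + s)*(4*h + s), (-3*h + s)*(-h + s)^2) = -h + s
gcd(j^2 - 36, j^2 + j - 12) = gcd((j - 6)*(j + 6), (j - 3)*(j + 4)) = 1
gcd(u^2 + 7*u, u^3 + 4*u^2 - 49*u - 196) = u + 7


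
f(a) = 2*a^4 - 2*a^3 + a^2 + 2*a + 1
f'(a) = 8*a^3 - 6*a^2 + 2*a + 2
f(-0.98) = 3.73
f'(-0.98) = -13.25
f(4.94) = 985.25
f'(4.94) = 829.89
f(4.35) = 580.12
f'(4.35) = 555.67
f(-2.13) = 61.77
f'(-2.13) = -106.79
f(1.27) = 6.26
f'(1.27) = 11.25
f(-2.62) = 132.83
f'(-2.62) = -188.30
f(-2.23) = 73.15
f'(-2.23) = -121.01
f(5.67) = 1747.02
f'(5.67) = 1278.72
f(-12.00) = 45049.00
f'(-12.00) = -14710.00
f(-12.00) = 45049.00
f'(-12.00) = -14710.00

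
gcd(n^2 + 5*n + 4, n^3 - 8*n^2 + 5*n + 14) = n + 1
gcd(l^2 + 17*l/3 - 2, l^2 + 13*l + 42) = l + 6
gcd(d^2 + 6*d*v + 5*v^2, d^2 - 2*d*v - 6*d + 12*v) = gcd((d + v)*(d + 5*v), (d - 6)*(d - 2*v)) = 1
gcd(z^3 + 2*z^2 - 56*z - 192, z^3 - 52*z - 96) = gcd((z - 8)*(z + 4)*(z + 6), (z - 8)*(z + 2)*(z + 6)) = z^2 - 2*z - 48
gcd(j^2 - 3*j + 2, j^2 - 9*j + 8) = j - 1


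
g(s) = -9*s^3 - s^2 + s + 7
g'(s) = -27*s^2 - 2*s + 1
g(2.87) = -211.13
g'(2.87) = -227.14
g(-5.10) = 1169.75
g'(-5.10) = -691.07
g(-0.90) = 11.85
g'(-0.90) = -19.07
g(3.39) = -351.73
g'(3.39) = -316.07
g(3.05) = -254.61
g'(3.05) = -256.27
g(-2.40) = 123.26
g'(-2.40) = -149.72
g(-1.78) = 52.81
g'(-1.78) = -80.99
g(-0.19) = 6.84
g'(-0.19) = 0.41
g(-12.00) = 15403.00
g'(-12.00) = -3863.00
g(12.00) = -15677.00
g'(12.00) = -3911.00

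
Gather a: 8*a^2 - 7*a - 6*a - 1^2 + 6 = 8*a^2 - 13*a + 5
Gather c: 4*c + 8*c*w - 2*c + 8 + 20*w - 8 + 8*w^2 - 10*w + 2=c*(8*w + 2) + 8*w^2 + 10*w + 2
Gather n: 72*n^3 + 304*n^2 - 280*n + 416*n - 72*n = 72*n^3 + 304*n^2 + 64*n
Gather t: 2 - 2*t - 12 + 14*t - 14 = 12*t - 24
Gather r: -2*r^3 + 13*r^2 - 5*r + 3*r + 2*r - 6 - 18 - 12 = -2*r^3 + 13*r^2 - 36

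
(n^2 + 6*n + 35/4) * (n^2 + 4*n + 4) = n^4 + 10*n^3 + 147*n^2/4 + 59*n + 35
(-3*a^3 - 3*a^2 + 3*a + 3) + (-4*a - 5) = -3*a^3 - 3*a^2 - a - 2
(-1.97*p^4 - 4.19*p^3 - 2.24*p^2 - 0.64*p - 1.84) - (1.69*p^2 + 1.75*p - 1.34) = -1.97*p^4 - 4.19*p^3 - 3.93*p^2 - 2.39*p - 0.5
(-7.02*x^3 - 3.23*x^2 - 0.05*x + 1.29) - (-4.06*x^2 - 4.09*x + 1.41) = -7.02*x^3 + 0.83*x^2 + 4.04*x - 0.12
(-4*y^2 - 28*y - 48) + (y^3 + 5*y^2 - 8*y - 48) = y^3 + y^2 - 36*y - 96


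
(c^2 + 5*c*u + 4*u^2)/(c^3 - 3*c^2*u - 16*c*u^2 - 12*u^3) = (-c - 4*u)/(-c^2 + 4*c*u + 12*u^2)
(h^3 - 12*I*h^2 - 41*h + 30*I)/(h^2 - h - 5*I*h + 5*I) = (h^2 - 7*I*h - 6)/(h - 1)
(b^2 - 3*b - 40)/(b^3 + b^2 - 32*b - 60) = (b - 8)/(b^2 - 4*b - 12)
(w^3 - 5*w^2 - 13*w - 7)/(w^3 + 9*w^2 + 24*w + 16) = (w^2 - 6*w - 7)/(w^2 + 8*w + 16)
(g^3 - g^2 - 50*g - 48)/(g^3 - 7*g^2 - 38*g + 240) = (g + 1)/(g - 5)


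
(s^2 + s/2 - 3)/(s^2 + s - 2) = (s - 3/2)/(s - 1)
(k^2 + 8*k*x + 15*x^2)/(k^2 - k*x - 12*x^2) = (-k - 5*x)/(-k + 4*x)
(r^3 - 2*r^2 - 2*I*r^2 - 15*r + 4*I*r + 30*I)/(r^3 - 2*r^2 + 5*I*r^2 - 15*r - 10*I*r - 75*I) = (r - 2*I)/(r + 5*I)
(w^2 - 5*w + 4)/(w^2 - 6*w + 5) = (w - 4)/(w - 5)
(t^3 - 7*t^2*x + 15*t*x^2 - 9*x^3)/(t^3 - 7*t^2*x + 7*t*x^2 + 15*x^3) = (-t^2 + 4*t*x - 3*x^2)/(-t^2 + 4*t*x + 5*x^2)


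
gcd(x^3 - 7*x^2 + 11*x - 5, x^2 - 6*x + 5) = x^2 - 6*x + 5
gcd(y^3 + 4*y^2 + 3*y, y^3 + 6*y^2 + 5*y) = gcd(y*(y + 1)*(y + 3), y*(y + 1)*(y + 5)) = y^2 + y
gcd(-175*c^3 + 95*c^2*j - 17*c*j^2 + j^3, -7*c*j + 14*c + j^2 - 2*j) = 7*c - j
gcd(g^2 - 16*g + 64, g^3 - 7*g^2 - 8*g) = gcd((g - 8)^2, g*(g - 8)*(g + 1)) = g - 8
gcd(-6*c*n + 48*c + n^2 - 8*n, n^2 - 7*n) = 1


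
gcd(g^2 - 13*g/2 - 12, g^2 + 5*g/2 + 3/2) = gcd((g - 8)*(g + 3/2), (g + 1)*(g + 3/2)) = g + 3/2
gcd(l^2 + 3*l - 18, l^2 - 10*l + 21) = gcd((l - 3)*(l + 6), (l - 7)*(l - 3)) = l - 3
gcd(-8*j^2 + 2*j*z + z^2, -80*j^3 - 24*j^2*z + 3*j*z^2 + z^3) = 4*j + z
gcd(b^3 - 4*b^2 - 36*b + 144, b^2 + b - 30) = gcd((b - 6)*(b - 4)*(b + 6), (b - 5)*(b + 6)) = b + 6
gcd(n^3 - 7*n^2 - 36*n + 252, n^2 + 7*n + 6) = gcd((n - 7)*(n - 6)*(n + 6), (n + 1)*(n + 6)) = n + 6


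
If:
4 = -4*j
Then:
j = -1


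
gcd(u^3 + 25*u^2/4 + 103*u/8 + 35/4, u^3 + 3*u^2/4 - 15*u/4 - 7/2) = u + 7/4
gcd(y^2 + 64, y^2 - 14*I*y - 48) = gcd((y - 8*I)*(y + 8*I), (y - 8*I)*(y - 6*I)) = y - 8*I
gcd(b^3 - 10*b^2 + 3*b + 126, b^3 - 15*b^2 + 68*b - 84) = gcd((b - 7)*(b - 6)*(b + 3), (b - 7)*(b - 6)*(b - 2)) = b^2 - 13*b + 42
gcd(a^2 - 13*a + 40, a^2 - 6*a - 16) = a - 8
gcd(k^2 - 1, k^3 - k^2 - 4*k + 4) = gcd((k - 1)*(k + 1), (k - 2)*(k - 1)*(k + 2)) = k - 1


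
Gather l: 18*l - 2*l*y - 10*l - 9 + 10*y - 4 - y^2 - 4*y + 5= l*(8 - 2*y) - y^2 + 6*y - 8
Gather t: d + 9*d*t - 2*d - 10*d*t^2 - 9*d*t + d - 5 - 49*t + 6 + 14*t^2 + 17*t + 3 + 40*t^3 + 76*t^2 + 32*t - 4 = 40*t^3 + t^2*(90 - 10*d)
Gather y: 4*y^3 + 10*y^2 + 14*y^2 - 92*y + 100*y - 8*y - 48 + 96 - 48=4*y^3 + 24*y^2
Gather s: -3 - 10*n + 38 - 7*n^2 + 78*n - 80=-7*n^2 + 68*n - 45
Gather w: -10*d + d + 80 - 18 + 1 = 63 - 9*d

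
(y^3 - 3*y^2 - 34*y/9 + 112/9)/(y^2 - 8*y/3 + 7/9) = (3*y^2 - 2*y - 16)/(3*y - 1)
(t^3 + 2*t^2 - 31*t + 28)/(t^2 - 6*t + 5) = (t^2 + 3*t - 28)/(t - 5)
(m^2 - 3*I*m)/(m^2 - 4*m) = (m - 3*I)/(m - 4)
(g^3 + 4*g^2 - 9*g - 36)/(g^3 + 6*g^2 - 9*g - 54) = (g + 4)/(g + 6)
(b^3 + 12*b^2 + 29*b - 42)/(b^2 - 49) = (b^2 + 5*b - 6)/(b - 7)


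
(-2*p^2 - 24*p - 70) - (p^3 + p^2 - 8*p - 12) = -p^3 - 3*p^2 - 16*p - 58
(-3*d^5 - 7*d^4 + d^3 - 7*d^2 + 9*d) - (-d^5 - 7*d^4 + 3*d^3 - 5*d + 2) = -2*d^5 - 2*d^3 - 7*d^2 + 14*d - 2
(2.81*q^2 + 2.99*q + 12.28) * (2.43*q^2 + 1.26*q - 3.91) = 6.8283*q^4 + 10.8063*q^3 + 22.6207*q^2 + 3.7819*q - 48.0148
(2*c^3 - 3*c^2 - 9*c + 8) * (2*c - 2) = 4*c^4 - 10*c^3 - 12*c^2 + 34*c - 16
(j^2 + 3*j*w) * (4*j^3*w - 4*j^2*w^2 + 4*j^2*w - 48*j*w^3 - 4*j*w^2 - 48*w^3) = 4*j^5*w + 8*j^4*w^2 + 4*j^4*w - 60*j^3*w^3 + 8*j^3*w^2 - 144*j^2*w^4 - 60*j^2*w^3 - 144*j*w^4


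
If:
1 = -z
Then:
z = -1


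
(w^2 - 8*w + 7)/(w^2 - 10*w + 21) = (w - 1)/(w - 3)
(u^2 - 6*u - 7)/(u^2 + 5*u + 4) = (u - 7)/(u + 4)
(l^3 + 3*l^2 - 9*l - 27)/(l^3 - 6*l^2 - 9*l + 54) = (l + 3)/(l - 6)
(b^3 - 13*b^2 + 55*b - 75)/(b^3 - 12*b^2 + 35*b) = (b^2 - 8*b + 15)/(b*(b - 7))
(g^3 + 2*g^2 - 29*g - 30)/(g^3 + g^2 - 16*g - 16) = (g^2 + g - 30)/(g^2 - 16)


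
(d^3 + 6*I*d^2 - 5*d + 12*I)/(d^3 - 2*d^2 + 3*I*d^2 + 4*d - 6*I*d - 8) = (d + 3*I)/(d - 2)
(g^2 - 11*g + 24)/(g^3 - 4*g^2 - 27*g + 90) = (g - 8)/(g^2 - g - 30)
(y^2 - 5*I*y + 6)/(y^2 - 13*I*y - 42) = (y + I)/(y - 7*I)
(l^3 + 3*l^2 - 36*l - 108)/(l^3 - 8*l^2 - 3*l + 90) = (l + 6)/(l - 5)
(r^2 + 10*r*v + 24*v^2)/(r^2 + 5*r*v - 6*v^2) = (r + 4*v)/(r - v)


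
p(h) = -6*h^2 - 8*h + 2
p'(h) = -12*h - 8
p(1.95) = -36.42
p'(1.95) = -31.40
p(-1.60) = -0.56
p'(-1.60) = 11.20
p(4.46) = -153.03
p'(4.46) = -61.52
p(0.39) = -2.03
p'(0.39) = -12.68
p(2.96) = -74.25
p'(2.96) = -43.52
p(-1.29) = 2.34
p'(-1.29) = 7.48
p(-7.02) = -237.52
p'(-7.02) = 76.24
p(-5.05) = -110.62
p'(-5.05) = 52.60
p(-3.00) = -28.00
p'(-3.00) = 28.00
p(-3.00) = -28.00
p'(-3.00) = 28.00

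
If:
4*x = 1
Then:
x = 1/4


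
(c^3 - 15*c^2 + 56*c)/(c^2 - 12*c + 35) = c*(c - 8)/(c - 5)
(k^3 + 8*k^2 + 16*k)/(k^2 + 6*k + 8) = k*(k + 4)/(k + 2)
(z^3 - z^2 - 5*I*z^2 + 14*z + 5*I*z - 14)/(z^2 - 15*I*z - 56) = (z^2 + z*(-1 + 2*I) - 2*I)/(z - 8*I)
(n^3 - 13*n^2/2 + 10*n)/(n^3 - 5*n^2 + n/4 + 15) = 2*n/(2*n + 3)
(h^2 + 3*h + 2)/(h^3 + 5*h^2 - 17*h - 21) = (h + 2)/(h^2 + 4*h - 21)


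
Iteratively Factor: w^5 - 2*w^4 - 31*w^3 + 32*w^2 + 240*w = (w - 5)*(w^4 + 3*w^3 - 16*w^2 - 48*w) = w*(w - 5)*(w^3 + 3*w^2 - 16*w - 48) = w*(w - 5)*(w + 3)*(w^2 - 16) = w*(w - 5)*(w - 4)*(w + 3)*(w + 4)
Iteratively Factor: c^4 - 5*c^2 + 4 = (c + 1)*(c^3 - c^2 - 4*c + 4) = (c - 1)*(c + 1)*(c^2 - 4) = (c - 2)*(c - 1)*(c + 1)*(c + 2)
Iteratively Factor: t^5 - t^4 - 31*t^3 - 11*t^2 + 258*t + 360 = (t + 3)*(t^4 - 4*t^3 - 19*t^2 + 46*t + 120) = (t - 4)*(t + 3)*(t^3 - 19*t - 30) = (t - 5)*(t - 4)*(t + 3)*(t^2 + 5*t + 6) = (t - 5)*(t - 4)*(t + 3)^2*(t + 2)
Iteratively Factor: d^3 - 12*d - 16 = (d + 2)*(d^2 - 2*d - 8) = (d + 2)^2*(d - 4)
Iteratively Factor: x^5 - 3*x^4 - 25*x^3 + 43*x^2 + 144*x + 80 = (x - 5)*(x^4 + 2*x^3 - 15*x^2 - 32*x - 16) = (x - 5)*(x + 4)*(x^3 - 2*x^2 - 7*x - 4) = (x - 5)*(x - 4)*(x + 4)*(x^2 + 2*x + 1) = (x - 5)*(x - 4)*(x + 1)*(x + 4)*(x + 1)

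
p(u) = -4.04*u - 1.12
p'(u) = -4.04000000000000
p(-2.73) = 9.91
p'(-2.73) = -4.04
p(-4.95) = 18.88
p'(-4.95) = -4.04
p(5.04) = -21.48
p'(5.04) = -4.04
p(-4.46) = 16.90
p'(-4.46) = -4.04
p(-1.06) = 3.16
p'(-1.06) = -4.04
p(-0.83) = 2.23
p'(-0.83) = -4.04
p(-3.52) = 13.10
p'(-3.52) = -4.04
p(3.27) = -14.33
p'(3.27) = -4.04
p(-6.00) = 23.12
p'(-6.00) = -4.04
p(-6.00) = 23.12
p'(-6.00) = -4.04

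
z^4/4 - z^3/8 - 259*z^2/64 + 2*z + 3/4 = (z/4 + 1)*(z - 4)*(z - 3/4)*(z + 1/4)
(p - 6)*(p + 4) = p^2 - 2*p - 24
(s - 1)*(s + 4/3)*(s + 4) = s^3 + 13*s^2/3 - 16/3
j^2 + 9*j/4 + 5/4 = (j + 1)*(j + 5/4)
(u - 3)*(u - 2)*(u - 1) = u^3 - 6*u^2 + 11*u - 6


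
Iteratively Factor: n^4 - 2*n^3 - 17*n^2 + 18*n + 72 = (n - 3)*(n^3 + n^2 - 14*n - 24) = (n - 4)*(n - 3)*(n^2 + 5*n + 6) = (n - 4)*(n - 3)*(n + 2)*(n + 3)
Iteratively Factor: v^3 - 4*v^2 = (v - 4)*(v^2) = v*(v - 4)*(v)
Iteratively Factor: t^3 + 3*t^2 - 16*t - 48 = (t + 4)*(t^2 - t - 12) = (t - 4)*(t + 4)*(t + 3)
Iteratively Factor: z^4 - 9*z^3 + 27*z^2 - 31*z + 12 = (z - 4)*(z^3 - 5*z^2 + 7*z - 3) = (z - 4)*(z - 1)*(z^2 - 4*z + 3) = (z - 4)*(z - 3)*(z - 1)*(z - 1)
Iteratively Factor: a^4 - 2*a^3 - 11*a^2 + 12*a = (a - 1)*(a^3 - a^2 - 12*a) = (a - 1)*(a + 3)*(a^2 - 4*a) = a*(a - 1)*(a + 3)*(a - 4)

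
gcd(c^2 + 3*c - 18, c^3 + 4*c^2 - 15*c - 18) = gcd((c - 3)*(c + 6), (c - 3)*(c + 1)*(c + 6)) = c^2 + 3*c - 18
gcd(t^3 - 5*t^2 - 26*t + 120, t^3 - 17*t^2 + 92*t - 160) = t - 4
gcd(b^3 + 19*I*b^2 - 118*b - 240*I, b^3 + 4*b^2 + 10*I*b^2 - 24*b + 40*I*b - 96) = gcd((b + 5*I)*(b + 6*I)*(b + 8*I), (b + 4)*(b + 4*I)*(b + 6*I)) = b + 6*I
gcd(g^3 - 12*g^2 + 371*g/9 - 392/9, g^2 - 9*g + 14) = g - 7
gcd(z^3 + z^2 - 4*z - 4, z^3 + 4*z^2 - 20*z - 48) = z + 2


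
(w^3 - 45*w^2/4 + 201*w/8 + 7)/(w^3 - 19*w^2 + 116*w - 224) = (8*w^2 - 26*w - 7)/(8*(w^2 - 11*w + 28))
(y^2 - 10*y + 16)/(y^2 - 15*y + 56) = (y - 2)/(y - 7)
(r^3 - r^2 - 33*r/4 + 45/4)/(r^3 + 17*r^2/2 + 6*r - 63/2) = (r - 5/2)/(r + 7)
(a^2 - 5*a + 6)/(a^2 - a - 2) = (a - 3)/(a + 1)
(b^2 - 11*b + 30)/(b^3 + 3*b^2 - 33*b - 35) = (b - 6)/(b^2 + 8*b + 7)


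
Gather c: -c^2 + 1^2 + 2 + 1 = 4 - c^2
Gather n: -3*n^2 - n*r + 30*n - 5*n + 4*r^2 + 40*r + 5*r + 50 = -3*n^2 + n*(25 - r) + 4*r^2 + 45*r + 50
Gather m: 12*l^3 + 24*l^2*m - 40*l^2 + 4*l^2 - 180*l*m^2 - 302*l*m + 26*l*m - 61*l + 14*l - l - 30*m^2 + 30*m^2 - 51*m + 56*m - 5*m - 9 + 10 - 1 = 12*l^3 - 36*l^2 - 180*l*m^2 - 48*l + m*(24*l^2 - 276*l)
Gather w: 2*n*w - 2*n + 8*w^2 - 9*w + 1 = -2*n + 8*w^2 + w*(2*n - 9) + 1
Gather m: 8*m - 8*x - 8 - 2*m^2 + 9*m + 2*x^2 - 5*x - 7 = -2*m^2 + 17*m + 2*x^2 - 13*x - 15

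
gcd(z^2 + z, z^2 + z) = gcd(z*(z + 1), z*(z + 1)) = z^2 + z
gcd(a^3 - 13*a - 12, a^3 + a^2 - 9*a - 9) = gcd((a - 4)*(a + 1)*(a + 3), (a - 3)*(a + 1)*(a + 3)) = a^2 + 4*a + 3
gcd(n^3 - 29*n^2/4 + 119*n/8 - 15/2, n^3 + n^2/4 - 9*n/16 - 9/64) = n - 3/4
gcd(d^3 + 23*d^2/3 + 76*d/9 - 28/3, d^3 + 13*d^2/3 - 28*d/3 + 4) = d^2 + 16*d/3 - 4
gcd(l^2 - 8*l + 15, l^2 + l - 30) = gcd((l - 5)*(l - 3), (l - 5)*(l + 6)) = l - 5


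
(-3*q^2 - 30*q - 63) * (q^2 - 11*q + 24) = -3*q^4 + 3*q^3 + 195*q^2 - 27*q - 1512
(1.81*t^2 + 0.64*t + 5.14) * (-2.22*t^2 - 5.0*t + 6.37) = -4.0182*t^4 - 10.4708*t^3 - 3.0811*t^2 - 21.6232*t + 32.7418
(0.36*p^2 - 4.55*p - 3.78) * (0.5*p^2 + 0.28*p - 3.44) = 0.18*p^4 - 2.1742*p^3 - 4.4024*p^2 + 14.5936*p + 13.0032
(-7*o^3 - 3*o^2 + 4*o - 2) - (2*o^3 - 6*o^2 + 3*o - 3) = -9*o^3 + 3*o^2 + o + 1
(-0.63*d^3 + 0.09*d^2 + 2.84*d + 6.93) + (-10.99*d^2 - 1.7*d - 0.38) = -0.63*d^3 - 10.9*d^2 + 1.14*d + 6.55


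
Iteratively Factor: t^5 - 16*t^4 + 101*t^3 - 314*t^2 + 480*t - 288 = (t - 4)*(t^4 - 12*t^3 + 53*t^2 - 102*t + 72) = (t - 4)*(t - 2)*(t^3 - 10*t^2 + 33*t - 36) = (t - 4)*(t - 3)*(t - 2)*(t^2 - 7*t + 12) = (t - 4)^2*(t - 3)*(t - 2)*(t - 3)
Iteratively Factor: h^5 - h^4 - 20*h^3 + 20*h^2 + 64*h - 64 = (h - 4)*(h^4 + 3*h^3 - 8*h^2 - 12*h + 16) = (h - 4)*(h - 1)*(h^3 + 4*h^2 - 4*h - 16) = (h - 4)*(h - 1)*(h + 4)*(h^2 - 4) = (h - 4)*(h - 2)*(h - 1)*(h + 4)*(h + 2)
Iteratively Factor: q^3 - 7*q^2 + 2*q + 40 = (q - 4)*(q^2 - 3*q - 10) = (q - 4)*(q + 2)*(q - 5)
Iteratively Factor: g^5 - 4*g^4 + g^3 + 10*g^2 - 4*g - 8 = (g - 2)*(g^4 - 2*g^3 - 3*g^2 + 4*g + 4) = (g - 2)^2*(g^3 - 3*g - 2) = (g - 2)^2*(g + 1)*(g^2 - g - 2) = (g - 2)^2*(g + 1)^2*(g - 2)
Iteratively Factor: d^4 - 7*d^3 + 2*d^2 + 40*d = (d)*(d^3 - 7*d^2 + 2*d + 40) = d*(d - 5)*(d^2 - 2*d - 8) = d*(d - 5)*(d - 4)*(d + 2)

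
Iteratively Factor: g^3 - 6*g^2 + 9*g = (g)*(g^2 - 6*g + 9) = g*(g - 3)*(g - 3)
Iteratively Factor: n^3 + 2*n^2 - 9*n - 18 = (n + 2)*(n^2 - 9) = (n - 3)*(n + 2)*(n + 3)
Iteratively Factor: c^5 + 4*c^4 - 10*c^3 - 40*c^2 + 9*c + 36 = (c + 3)*(c^4 + c^3 - 13*c^2 - c + 12) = (c - 1)*(c + 3)*(c^3 + 2*c^2 - 11*c - 12) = (c - 1)*(c + 1)*(c + 3)*(c^2 + c - 12) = (c - 3)*(c - 1)*(c + 1)*(c + 3)*(c + 4)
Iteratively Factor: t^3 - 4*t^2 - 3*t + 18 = (t - 3)*(t^2 - t - 6) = (t - 3)^2*(t + 2)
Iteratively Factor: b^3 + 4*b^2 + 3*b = (b)*(b^2 + 4*b + 3) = b*(b + 3)*(b + 1)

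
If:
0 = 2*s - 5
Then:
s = 5/2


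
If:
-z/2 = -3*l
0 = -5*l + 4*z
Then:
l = 0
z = 0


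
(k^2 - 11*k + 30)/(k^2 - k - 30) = (k - 5)/(k + 5)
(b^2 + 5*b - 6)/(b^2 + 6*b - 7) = (b + 6)/(b + 7)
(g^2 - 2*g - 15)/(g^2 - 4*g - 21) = (g - 5)/(g - 7)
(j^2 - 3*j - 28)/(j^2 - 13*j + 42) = (j + 4)/(j - 6)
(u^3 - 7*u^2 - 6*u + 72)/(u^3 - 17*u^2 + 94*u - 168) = (u + 3)/(u - 7)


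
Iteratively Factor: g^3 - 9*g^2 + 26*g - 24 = (g - 4)*(g^2 - 5*g + 6) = (g - 4)*(g - 3)*(g - 2)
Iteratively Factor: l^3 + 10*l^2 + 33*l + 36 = (l + 4)*(l^2 + 6*l + 9) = (l + 3)*(l + 4)*(l + 3)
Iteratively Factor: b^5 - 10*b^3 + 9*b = (b + 1)*(b^4 - b^3 - 9*b^2 + 9*b) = (b - 3)*(b + 1)*(b^3 + 2*b^2 - 3*b) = (b - 3)*(b - 1)*(b + 1)*(b^2 + 3*b) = b*(b - 3)*(b - 1)*(b + 1)*(b + 3)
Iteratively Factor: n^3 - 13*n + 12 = (n - 1)*(n^2 + n - 12) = (n - 3)*(n - 1)*(n + 4)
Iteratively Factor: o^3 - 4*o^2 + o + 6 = (o - 3)*(o^2 - o - 2) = (o - 3)*(o + 1)*(o - 2)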